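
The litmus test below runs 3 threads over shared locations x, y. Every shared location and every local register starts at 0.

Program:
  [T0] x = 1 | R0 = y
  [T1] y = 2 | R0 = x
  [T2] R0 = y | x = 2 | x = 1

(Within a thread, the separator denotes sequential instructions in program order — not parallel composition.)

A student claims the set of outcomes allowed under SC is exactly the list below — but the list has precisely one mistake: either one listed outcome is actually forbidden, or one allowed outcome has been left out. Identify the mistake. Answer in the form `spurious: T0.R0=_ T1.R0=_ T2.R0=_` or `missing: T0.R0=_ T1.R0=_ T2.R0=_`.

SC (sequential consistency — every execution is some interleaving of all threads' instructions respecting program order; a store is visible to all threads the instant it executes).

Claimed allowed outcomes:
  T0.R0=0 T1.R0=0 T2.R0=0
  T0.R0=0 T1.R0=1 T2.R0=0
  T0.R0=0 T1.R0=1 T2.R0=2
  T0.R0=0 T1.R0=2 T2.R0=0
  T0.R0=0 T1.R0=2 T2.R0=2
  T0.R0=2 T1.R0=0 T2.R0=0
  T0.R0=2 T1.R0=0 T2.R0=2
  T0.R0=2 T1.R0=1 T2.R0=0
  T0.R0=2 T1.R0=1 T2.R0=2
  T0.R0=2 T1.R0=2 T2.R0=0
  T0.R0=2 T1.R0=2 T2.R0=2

outcome vector order: (T0.R0,T1.R0,T2.R0)
under SC → (0,1,0); (0,1,2); (0,2,0); (0,2,2); (2,0,0); (2,0,2); (2,1,0); (2,1,2); (2,2,0); (2,2,2)
claimed∖SC = {(0,0,0)}

spurious: T0.R0=0 T1.R0=0 T2.R0=0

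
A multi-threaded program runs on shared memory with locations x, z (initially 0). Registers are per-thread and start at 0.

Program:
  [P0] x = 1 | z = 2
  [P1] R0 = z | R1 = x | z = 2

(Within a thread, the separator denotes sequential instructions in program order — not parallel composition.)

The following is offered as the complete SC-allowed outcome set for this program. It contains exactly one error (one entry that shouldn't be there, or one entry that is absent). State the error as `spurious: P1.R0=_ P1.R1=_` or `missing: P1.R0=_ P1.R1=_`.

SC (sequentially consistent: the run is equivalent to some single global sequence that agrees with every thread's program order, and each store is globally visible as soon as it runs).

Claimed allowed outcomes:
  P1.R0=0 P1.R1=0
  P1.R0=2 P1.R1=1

missing: P1.R0=0 P1.R1=1

outcome vector order: (P1.R0,P1.R1)
SC: 3 outcomes — {00, 01, 21}
SC∖claimed = {01}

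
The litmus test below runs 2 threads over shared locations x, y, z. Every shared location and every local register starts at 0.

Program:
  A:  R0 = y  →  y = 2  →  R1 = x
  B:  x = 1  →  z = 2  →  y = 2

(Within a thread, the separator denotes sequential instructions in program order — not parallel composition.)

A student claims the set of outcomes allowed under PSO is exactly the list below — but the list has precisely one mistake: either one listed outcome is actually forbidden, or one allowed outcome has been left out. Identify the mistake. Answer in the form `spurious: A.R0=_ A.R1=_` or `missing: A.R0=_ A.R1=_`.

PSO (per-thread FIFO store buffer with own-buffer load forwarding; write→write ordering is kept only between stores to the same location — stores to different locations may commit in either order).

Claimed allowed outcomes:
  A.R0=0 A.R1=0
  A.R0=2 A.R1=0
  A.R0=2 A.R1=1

missing: A.R0=0 A.R1=1

outcome vector order: (A.R0,A.R1)
PSO: 4 outcomes — {<0 0>; <0 1>; <2 0>; <2 1>}
PSO∖claimed = {<0 1>}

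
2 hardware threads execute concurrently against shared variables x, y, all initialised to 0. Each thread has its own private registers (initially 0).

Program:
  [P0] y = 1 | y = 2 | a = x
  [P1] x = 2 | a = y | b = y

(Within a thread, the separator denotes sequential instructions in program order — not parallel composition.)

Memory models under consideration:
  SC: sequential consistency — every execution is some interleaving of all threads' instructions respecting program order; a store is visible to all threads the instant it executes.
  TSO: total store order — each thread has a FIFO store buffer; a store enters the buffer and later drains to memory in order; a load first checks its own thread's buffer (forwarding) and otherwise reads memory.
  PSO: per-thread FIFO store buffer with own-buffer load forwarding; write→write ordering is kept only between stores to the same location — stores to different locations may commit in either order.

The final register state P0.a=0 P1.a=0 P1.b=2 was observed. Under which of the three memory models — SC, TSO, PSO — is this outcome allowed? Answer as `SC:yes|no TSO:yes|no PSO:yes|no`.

SC:no TSO:yes PSO:yes

outcome vector order: (P0.a,P1.a,P1.b)
under SC → (0,2,2); (2,0,0); (2,0,1); (2,0,2); (2,1,1); (2,1,2); (2,2,2)
under TSO → (0,0,0); (0,0,1); (0,0,2); (0,1,1); (0,1,2); (0,2,2); (2,0,0); (2,0,1); (2,0,2); (2,1,1); (2,1,2); (2,2,2)
under PSO → (0,0,0); (0,0,1); (0,0,2); (0,1,1); (0,1,2); (0,2,2); (2,0,0); (2,0,1); (2,0,2); (2,1,1); (2,1,2); (2,2,2)
target (0,0,2) ∈ {TSO,PSO}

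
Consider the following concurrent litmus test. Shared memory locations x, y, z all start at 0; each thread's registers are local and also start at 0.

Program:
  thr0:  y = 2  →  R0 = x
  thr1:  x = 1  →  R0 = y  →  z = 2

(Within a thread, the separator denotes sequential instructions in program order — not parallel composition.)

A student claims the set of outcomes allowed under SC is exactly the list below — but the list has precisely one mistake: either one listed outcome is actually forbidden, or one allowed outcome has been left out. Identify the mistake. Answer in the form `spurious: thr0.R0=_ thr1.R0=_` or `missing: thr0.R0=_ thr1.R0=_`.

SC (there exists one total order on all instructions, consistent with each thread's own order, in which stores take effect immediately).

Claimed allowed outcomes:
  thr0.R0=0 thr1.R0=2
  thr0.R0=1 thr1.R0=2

outcome vector order: (thr0.R0,thr1.R0)
[SC] allowed = {0/2; 1/0; 1/2}
SC∖claimed = {1/0}

missing: thr0.R0=1 thr1.R0=0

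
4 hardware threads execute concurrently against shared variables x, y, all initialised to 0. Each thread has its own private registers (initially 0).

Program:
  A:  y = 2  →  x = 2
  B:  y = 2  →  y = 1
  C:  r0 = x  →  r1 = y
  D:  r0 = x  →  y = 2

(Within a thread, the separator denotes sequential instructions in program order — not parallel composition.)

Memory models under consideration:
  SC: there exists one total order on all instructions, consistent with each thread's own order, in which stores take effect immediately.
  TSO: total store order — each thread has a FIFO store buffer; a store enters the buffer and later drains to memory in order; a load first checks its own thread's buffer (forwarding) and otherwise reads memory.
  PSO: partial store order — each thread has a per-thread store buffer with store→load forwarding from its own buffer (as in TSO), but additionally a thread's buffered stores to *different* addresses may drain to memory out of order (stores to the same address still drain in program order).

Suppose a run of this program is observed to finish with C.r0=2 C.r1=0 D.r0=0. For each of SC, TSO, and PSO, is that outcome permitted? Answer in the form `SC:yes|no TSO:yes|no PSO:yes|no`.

outcome vector order: (C.r0,C.r1,D.r0)
under SC → (0,0,0), (0,0,2), (0,1,0), (0,1,2), (0,2,0), (0,2,2), (2,1,0), (2,1,2), (2,2,0), (2,2,2)
under TSO → (0,0,0), (0,0,2), (0,1,0), (0,1,2), (0,2,0), (0,2,2), (2,1,0), (2,1,2), (2,2,0), (2,2,2)
under PSO → (0,0,0), (0,0,2), (0,1,0), (0,1,2), (0,2,0), (0,2,2), (2,0,0), (2,0,2), (2,1,0), (2,1,2), (2,2,0), (2,2,2)
target (2,0,0) ∈ {PSO}

SC:no TSO:no PSO:yes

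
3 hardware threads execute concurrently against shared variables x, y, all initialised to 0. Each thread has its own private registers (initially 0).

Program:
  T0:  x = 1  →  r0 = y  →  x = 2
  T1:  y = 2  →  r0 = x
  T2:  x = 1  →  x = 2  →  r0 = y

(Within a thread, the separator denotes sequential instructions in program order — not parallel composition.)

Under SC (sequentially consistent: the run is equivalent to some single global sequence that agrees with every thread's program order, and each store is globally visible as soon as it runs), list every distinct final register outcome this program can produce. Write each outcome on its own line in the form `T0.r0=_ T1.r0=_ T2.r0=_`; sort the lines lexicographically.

T0.r0=0 T1.r0=1 T2.r0=0
T0.r0=0 T1.r0=1 T2.r0=2
T0.r0=0 T1.r0=2 T2.r0=0
T0.r0=0 T1.r0=2 T2.r0=2
T0.r0=2 T1.r0=0 T2.r0=2
T0.r0=2 T1.r0=1 T2.r0=0
T0.r0=2 T1.r0=1 T2.r0=2
T0.r0=2 T1.r0=2 T2.r0=0
T0.r0=2 T1.r0=2 T2.r0=2

outcome vector order: (T0.r0,T1.r0,T2.r0)
|SC outcomes| = 9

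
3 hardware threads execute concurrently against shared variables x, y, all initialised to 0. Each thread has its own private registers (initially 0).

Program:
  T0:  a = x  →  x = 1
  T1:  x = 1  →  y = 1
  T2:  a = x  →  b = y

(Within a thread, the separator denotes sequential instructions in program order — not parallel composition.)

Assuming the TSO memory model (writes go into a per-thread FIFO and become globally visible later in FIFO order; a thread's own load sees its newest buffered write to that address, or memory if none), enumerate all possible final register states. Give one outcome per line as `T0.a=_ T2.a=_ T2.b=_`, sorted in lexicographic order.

outcome vector order: (T0.a,T2.a,T2.b)
|TSO outcomes| = 8

T0.a=0 T2.a=0 T2.b=0
T0.a=0 T2.a=0 T2.b=1
T0.a=0 T2.a=1 T2.b=0
T0.a=0 T2.a=1 T2.b=1
T0.a=1 T2.a=0 T2.b=0
T0.a=1 T2.a=0 T2.b=1
T0.a=1 T2.a=1 T2.b=0
T0.a=1 T2.a=1 T2.b=1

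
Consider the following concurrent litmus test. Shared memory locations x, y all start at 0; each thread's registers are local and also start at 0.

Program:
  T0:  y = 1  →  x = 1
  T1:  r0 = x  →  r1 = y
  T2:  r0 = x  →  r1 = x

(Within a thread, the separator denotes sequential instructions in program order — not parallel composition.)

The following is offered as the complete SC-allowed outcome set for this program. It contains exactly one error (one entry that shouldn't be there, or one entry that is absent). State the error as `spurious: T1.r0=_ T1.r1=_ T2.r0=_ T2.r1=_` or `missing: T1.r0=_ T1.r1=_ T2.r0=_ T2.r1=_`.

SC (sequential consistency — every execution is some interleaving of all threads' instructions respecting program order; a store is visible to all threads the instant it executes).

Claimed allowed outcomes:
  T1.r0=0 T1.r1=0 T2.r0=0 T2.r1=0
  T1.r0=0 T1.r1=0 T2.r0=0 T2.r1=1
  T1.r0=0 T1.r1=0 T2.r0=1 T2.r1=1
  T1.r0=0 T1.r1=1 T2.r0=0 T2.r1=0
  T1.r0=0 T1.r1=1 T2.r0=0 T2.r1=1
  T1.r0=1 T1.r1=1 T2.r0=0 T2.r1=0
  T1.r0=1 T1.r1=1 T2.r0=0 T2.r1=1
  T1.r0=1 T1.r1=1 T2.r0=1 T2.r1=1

outcome vector order: (T1.r0,T1.r1,T2.r0,T2.r1)
under SC → 0000 0001 0011 0100 0101 0111 1100 1101 1111
SC∖claimed = {0111}

missing: T1.r0=0 T1.r1=1 T2.r0=1 T2.r1=1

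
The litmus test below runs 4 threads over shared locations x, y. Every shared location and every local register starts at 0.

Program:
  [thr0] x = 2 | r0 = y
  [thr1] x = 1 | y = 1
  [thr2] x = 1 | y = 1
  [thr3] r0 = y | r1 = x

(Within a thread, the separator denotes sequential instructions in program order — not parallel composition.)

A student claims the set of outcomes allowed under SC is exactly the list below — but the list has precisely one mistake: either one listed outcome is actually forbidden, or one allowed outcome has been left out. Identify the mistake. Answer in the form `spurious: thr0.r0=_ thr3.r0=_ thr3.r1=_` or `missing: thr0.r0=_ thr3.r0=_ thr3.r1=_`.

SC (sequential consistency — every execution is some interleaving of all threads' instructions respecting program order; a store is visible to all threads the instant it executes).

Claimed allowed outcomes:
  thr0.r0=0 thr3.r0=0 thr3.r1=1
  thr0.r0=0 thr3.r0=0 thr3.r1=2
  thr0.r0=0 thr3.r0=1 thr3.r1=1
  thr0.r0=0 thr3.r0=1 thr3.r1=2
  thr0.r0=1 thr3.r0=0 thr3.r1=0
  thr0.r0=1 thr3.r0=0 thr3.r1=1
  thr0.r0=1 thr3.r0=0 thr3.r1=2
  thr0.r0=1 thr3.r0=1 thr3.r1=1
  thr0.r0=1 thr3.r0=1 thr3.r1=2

outcome vector order: (thr0.r0,thr3.r0,thr3.r1)
SC (10): <0 0 0>; <0 0 1>; <0 0 2>; <0 1 1>; <0 1 2>; <1 0 0>; <1 0 1>; <1 0 2>; <1 1 1>; <1 1 2>
SC∖claimed = {<0 0 0>}

missing: thr0.r0=0 thr3.r0=0 thr3.r1=0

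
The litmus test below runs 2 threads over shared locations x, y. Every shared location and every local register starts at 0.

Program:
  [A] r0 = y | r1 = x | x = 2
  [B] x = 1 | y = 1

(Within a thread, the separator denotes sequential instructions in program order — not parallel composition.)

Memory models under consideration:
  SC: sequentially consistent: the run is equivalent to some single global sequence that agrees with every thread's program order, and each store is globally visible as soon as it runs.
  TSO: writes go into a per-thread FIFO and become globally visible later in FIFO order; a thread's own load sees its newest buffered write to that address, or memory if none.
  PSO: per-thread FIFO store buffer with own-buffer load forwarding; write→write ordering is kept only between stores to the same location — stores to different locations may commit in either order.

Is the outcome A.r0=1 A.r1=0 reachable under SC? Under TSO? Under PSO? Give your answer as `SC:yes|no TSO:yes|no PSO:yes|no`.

outcome vector order: (A.r0,A.r1)
[SC] allowed = {(0,0), (0,1), (1,1)}
[TSO] allowed = {(0,0), (0,1), (1,1)}
[PSO] allowed = {(0,0), (0,1), (1,0), (1,1)}
target (1,0) ∈ {PSO}

SC:no TSO:no PSO:yes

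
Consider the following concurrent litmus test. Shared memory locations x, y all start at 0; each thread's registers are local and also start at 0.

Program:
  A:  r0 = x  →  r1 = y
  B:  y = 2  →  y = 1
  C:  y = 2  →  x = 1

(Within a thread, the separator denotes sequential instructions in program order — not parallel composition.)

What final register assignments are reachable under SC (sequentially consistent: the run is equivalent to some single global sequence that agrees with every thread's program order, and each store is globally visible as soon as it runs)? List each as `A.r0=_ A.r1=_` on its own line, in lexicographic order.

A.r0=0 A.r1=0
A.r0=0 A.r1=1
A.r0=0 A.r1=2
A.r0=1 A.r1=1
A.r0=1 A.r1=2

outcome vector order: (A.r0,A.r1)
|SC outcomes| = 5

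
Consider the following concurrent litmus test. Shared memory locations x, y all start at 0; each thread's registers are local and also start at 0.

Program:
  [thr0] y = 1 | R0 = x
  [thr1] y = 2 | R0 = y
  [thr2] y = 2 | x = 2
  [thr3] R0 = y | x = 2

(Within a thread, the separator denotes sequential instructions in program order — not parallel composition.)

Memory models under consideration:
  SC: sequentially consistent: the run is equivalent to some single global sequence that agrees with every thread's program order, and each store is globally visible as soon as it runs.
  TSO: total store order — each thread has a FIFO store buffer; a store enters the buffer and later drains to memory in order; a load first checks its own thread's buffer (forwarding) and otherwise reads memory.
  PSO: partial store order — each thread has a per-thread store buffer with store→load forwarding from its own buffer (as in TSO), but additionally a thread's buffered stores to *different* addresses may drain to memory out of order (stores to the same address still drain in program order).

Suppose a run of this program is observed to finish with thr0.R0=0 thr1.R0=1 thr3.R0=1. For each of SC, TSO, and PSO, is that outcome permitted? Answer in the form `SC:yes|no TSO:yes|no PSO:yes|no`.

SC:yes TSO:yes PSO:yes

outcome vector order: (thr0.R0,thr1.R0,thr3.R0)
SC (12): 010; 011; 012; 020; 021; 022; 210; 211; 212; 220; 221; 222
TSO (12): 010; 011; 012; 020; 021; 022; 210; 211; 212; 220; 221; 222
PSO (12): 010; 011; 012; 020; 021; 022; 210; 211; 212; 220; 221; 222
target 011 ∈ {SC,TSO,PSO}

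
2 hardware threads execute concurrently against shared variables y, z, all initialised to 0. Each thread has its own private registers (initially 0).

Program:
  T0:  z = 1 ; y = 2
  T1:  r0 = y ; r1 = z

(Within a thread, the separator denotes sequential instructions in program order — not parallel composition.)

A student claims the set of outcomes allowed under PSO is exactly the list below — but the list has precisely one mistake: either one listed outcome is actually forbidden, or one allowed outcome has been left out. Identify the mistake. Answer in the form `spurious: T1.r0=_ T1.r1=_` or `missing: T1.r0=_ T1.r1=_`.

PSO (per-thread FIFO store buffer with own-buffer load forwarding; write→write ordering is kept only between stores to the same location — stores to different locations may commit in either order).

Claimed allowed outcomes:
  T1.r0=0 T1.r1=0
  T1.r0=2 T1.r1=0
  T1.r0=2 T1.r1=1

outcome vector order: (T1.r0,T1.r1)
PSO: 4 outcomes — {(0,0) (0,1) (2,0) (2,1)}
PSO∖claimed = {(0,1)}

missing: T1.r0=0 T1.r1=1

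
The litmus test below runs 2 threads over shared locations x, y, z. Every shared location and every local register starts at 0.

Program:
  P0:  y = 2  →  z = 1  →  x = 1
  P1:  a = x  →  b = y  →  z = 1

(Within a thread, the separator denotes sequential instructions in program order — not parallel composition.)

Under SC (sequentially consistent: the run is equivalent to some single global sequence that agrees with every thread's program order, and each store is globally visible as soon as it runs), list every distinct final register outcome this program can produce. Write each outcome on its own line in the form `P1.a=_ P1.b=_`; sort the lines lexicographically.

P1.a=0 P1.b=0
P1.a=0 P1.b=2
P1.a=1 P1.b=2

outcome vector order: (P1.a,P1.b)
|SC outcomes| = 3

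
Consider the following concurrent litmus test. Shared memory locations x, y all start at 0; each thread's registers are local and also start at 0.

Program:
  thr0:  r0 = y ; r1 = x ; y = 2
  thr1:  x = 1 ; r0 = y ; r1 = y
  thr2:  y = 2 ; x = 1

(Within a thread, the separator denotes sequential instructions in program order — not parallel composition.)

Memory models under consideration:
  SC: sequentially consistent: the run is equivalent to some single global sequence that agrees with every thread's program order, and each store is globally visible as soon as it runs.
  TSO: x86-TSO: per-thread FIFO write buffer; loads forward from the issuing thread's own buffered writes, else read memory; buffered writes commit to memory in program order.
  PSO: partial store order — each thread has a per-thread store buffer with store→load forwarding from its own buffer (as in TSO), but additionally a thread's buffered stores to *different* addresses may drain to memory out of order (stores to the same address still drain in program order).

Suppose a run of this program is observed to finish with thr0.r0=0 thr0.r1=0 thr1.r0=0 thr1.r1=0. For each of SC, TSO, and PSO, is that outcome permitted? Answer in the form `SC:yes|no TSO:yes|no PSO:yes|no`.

outcome vector order: (thr0.r0,thr0.r1,thr1.r0,thr1.r1)
SC: 10 outcomes — {(0,0,0,0) (0,0,0,2) (0,0,2,2) (0,1,0,0) (0,1,0,2) (0,1,2,2) (2,0,2,2) (2,1,0,0) (2,1,0,2) (2,1,2,2)}
TSO: 12 outcomes — {(0,0,0,0) (0,0,0,2) (0,0,2,2) (0,1,0,0) (0,1,0,2) (0,1,2,2) (2,0,0,0) (2,0,0,2) (2,0,2,2) (2,1,0,0) (2,1,0,2) (2,1,2,2)}
PSO: 12 outcomes — {(0,0,0,0) (0,0,0,2) (0,0,2,2) (0,1,0,0) (0,1,0,2) (0,1,2,2) (2,0,0,0) (2,0,0,2) (2,0,2,2) (2,1,0,0) (2,1,0,2) (2,1,2,2)}
target (0,0,0,0) ∈ {SC,TSO,PSO}

SC:yes TSO:yes PSO:yes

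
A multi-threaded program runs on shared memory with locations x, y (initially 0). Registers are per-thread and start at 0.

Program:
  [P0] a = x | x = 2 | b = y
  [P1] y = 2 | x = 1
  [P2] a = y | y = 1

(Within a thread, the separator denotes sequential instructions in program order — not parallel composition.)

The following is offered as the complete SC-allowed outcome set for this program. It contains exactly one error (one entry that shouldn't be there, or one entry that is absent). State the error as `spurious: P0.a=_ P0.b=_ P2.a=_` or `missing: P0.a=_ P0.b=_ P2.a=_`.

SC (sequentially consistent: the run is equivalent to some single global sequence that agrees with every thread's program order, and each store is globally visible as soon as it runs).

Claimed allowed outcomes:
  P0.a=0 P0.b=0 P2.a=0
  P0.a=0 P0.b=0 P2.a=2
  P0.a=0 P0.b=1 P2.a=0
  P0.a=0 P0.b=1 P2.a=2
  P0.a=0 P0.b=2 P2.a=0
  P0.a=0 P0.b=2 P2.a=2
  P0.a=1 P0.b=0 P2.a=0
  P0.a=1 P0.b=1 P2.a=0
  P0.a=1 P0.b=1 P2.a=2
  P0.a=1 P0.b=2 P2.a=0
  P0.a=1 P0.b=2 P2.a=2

outcome vector order: (P0.a,P0.b,P2.a)
[SC] allowed = {(0,0,0); (0,0,2); (0,1,0); (0,1,2); (0,2,0); (0,2,2); (1,1,0); (1,1,2); (1,2,0); (1,2,2)}
claimed∖SC = {(1,0,0)}

spurious: P0.a=1 P0.b=0 P2.a=0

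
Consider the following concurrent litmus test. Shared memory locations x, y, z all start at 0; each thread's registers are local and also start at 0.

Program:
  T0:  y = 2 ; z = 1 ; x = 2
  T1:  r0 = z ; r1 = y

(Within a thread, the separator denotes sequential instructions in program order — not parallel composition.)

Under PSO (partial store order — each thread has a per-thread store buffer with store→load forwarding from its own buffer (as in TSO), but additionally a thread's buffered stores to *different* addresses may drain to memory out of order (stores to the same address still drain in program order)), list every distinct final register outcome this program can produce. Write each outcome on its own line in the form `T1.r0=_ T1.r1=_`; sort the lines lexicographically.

outcome vector order: (T1.r0,T1.r1)
|PSO outcomes| = 4

T1.r0=0 T1.r1=0
T1.r0=0 T1.r1=2
T1.r0=1 T1.r1=0
T1.r0=1 T1.r1=2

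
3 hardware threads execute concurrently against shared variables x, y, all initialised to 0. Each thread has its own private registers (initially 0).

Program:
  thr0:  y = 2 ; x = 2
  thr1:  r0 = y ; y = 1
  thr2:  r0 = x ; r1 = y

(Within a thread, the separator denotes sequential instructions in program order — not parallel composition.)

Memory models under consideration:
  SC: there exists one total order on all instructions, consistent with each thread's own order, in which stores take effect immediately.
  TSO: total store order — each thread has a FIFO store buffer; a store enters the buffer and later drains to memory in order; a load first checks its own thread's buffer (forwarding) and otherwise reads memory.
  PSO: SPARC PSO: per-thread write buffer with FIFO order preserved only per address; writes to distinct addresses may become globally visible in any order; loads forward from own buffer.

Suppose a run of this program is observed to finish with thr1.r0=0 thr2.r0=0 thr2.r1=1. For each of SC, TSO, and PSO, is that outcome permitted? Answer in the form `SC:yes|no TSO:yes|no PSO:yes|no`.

outcome vector order: (thr1.r0,thr2.r0,thr2.r1)
under SC → 000; 001; 002; 021; 022; 200; 201; 202; 221; 222
under TSO → 000; 001; 002; 021; 022; 200; 201; 202; 221; 222
under PSO → 000; 001; 002; 020; 021; 022; 200; 201; 202; 220; 221; 222
target 001 ∈ {SC,TSO,PSO}

SC:yes TSO:yes PSO:yes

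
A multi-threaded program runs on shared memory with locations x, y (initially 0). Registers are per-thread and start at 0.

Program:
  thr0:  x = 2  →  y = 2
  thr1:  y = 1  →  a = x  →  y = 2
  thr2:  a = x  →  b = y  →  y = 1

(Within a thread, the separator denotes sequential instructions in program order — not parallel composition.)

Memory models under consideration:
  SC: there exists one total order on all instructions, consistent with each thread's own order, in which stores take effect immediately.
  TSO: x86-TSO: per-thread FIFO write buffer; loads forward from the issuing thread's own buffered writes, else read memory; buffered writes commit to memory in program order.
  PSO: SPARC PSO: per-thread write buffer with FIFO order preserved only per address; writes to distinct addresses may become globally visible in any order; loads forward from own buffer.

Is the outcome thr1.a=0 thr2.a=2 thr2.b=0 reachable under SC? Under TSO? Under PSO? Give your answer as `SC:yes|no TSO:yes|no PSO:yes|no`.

SC:no TSO:yes PSO:yes

outcome vector order: (thr1.a,thr2.a,thr2.b)
[SC] allowed = {(0,0,0) (0,0,1) (0,0,2) (0,2,1) (0,2,2) (2,0,0) (2,0,1) (2,0,2) (2,2,0) (2,2,1) (2,2,2)}
[TSO] allowed = {(0,0,0) (0,0,1) (0,0,2) (0,2,0) (0,2,1) (0,2,2) (2,0,0) (2,0,1) (2,0,2) (2,2,0) (2,2,1) (2,2,2)}
[PSO] allowed = {(0,0,0) (0,0,1) (0,0,2) (0,2,0) (0,2,1) (0,2,2) (2,0,0) (2,0,1) (2,0,2) (2,2,0) (2,2,1) (2,2,2)}
target (0,2,0) ∈ {TSO,PSO}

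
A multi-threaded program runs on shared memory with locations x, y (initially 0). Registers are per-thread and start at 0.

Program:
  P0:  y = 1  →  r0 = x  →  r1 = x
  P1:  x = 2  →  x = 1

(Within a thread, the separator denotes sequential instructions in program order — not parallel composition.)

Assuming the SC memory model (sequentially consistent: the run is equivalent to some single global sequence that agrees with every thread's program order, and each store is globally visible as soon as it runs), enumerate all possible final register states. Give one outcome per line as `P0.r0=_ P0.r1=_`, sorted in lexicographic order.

outcome vector order: (P0.r0,P0.r1)
|SC outcomes| = 6

P0.r0=0 P0.r1=0
P0.r0=0 P0.r1=1
P0.r0=0 P0.r1=2
P0.r0=1 P0.r1=1
P0.r0=2 P0.r1=1
P0.r0=2 P0.r1=2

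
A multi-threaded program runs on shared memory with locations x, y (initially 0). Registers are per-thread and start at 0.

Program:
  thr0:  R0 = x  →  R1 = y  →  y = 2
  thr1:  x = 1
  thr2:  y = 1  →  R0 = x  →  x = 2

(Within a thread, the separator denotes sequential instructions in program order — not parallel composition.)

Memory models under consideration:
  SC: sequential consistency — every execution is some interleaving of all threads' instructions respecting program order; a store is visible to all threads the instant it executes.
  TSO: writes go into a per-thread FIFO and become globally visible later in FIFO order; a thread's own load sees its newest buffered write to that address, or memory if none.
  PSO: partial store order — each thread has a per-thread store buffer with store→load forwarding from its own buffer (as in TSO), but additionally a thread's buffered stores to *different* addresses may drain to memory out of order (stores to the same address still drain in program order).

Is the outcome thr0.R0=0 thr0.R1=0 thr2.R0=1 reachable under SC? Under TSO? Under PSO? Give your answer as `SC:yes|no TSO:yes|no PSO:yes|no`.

SC:yes TSO:yes PSO:yes

outcome vector order: (thr0.R0,thr0.R1,thr2.R0)
SC: 9 outcomes — {(0,0,0); (0,0,1); (0,1,0); (0,1,1); (1,0,1); (1,1,0); (1,1,1); (2,1,0); (2,1,1)}
TSO: 10 outcomes — {(0,0,0); (0,0,1); (0,1,0); (0,1,1); (1,0,0); (1,0,1); (1,1,0); (1,1,1); (2,1,0); (2,1,1)}
PSO: 12 outcomes — {(0,0,0); (0,0,1); (0,1,0); (0,1,1); (1,0,0); (1,0,1); (1,1,0); (1,1,1); (2,0,0); (2,0,1); (2,1,0); (2,1,1)}
target (0,0,1) ∈ {SC,TSO,PSO}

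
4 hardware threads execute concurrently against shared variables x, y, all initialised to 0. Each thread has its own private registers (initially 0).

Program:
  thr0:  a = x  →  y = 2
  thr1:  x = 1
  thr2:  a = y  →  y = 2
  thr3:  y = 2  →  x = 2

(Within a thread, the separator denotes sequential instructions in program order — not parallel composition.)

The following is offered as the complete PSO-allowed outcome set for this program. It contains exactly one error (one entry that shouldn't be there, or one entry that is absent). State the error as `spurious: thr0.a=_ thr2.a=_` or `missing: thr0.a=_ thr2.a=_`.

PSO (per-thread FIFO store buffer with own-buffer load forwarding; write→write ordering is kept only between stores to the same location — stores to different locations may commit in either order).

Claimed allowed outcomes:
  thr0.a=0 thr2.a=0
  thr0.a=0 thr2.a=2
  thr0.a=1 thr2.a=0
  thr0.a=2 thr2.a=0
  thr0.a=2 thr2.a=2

missing: thr0.a=1 thr2.a=2

outcome vector order: (thr0.a,thr2.a)
[PSO] allowed = {(0,0) (0,2) (1,0) (1,2) (2,0) (2,2)}
PSO∖claimed = {(1,2)}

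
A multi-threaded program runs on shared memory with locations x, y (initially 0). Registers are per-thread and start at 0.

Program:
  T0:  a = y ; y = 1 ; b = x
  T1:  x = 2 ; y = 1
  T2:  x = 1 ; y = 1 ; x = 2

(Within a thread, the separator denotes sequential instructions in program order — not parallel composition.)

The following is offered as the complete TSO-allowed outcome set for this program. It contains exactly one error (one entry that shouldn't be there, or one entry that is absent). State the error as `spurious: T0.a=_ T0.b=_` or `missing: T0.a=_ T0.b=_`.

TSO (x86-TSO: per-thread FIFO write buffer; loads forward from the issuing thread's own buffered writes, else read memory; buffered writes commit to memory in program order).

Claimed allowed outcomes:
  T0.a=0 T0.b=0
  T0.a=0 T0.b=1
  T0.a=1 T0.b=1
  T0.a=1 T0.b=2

outcome vector order: (T0.a,T0.b)
TSO (5): (0,0), (0,1), (0,2), (1,1), (1,2)
TSO∖claimed = {(0,2)}

missing: T0.a=0 T0.b=2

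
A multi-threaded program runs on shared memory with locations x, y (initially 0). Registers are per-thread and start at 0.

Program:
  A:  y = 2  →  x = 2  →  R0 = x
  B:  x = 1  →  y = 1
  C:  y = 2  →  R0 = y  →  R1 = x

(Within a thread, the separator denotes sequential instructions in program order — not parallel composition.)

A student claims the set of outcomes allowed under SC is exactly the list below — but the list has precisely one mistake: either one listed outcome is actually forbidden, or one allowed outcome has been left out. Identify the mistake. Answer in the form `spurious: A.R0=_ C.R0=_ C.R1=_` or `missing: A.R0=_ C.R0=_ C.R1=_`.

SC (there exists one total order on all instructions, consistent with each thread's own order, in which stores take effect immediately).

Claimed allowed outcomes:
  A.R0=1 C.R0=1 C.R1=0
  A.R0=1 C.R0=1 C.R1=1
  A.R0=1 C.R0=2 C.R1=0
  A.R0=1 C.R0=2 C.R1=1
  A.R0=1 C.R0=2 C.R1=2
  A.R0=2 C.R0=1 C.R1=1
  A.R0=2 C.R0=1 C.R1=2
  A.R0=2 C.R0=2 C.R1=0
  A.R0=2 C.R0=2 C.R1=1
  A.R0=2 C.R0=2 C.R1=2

spurious: A.R0=1 C.R0=1 C.R1=0

outcome vector order: (A.R0,C.R0,C.R1)
under SC → <1 1 1> <1 2 0> <1 2 1> <1 2 2> <2 1 1> <2 1 2> <2 2 0> <2 2 1> <2 2 2>
claimed∖SC = {<1 1 0>}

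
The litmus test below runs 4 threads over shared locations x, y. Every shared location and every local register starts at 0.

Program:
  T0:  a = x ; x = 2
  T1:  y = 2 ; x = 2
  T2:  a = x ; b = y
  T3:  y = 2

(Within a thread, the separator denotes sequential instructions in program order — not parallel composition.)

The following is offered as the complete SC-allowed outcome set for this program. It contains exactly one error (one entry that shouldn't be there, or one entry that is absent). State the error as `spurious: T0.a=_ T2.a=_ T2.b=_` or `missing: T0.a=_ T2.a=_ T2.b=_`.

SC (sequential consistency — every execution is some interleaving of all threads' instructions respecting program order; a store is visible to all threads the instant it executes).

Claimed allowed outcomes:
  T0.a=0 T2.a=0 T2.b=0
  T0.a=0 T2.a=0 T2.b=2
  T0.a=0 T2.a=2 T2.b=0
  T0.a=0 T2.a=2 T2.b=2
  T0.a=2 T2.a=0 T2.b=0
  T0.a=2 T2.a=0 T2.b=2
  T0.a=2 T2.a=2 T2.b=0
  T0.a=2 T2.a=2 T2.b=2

spurious: T0.a=2 T2.a=2 T2.b=0

outcome vector order: (T0.a,T2.a,T2.b)
SC: 7 outcomes — {0/0/0 0/0/2 0/2/0 0/2/2 2/0/0 2/0/2 2/2/2}
claimed∖SC = {2/2/0}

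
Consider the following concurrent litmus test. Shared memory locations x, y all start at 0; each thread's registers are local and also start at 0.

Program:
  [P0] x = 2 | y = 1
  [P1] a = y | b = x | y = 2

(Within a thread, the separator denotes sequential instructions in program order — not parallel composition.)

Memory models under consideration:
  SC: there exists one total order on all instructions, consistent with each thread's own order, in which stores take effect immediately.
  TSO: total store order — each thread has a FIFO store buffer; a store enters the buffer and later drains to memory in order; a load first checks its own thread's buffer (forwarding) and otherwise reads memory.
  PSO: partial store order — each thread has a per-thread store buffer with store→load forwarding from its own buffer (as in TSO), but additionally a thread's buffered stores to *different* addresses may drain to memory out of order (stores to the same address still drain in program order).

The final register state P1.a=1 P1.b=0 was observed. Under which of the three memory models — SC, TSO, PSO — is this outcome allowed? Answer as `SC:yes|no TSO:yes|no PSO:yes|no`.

outcome vector order: (P1.a,P1.b)
under SC → 0/0 0/2 1/2
under TSO → 0/0 0/2 1/2
under PSO → 0/0 0/2 1/0 1/2
target 1/0 ∈ {PSO}

SC:no TSO:no PSO:yes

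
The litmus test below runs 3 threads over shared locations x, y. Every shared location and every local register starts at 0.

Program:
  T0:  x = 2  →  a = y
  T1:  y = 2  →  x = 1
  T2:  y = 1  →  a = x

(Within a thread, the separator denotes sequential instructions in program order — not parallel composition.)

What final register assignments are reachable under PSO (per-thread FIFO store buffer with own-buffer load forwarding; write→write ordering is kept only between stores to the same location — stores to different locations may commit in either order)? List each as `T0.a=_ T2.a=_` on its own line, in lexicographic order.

T0.a=0 T2.a=0
T0.a=0 T2.a=1
T0.a=0 T2.a=2
T0.a=1 T2.a=0
T0.a=1 T2.a=1
T0.a=1 T2.a=2
T0.a=2 T2.a=0
T0.a=2 T2.a=1
T0.a=2 T2.a=2

outcome vector order: (T0.a,T2.a)
|PSO outcomes| = 9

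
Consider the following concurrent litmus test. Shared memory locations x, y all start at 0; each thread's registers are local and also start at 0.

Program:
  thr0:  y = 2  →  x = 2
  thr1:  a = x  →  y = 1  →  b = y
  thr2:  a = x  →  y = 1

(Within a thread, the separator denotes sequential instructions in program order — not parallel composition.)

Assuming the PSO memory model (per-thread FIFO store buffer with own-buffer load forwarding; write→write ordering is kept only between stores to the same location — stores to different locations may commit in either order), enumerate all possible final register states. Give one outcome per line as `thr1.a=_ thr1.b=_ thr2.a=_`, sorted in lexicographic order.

thr1.a=0 thr1.b=1 thr2.a=0
thr1.a=0 thr1.b=1 thr2.a=2
thr1.a=0 thr1.b=2 thr2.a=0
thr1.a=0 thr1.b=2 thr2.a=2
thr1.a=2 thr1.b=1 thr2.a=0
thr1.a=2 thr1.b=1 thr2.a=2
thr1.a=2 thr1.b=2 thr2.a=0
thr1.a=2 thr1.b=2 thr2.a=2

outcome vector order: (thr1.a,thr1.b,thr2.a)
|PSO outcomes| = 8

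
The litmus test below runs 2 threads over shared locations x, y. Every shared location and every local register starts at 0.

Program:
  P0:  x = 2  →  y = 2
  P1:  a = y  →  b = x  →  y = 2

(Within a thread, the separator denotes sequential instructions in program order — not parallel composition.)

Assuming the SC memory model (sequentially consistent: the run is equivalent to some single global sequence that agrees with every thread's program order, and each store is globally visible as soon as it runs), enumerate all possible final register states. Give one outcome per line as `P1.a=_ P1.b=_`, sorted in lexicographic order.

outcome vector order: (P1.a,P1.b)
|SC outcomes| = 3

P1.a=0 P1.b=0
P1.a=0 P1.b=2
P1.a=2 P1.b=2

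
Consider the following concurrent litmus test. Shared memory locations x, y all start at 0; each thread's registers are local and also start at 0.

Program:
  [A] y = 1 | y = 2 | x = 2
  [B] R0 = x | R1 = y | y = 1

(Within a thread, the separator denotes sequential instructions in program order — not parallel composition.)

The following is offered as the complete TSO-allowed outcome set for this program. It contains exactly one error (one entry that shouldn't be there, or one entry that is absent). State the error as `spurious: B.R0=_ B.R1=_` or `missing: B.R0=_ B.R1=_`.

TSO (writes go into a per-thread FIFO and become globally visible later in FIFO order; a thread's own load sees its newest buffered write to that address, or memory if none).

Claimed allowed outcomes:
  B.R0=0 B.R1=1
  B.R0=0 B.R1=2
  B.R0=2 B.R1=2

missing: B.R0=0 B.R1=0

outcome vector order: (B.R0,B.R1)
[TSO] allowed = {<0 0> <0 1> <0 2> <2 2>}
TSO∖claimed = {<0 0>}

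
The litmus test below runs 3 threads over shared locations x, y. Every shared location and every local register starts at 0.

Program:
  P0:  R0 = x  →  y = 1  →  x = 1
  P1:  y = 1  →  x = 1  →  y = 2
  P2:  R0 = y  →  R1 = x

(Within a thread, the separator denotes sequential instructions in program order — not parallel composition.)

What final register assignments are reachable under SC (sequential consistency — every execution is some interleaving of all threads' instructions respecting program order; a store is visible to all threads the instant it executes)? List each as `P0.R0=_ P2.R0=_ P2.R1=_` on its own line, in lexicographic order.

P0.R0=0 P2.R0=0 P2.R1=0
P0.R0=0 P2.R0=0 P2.R1=1
P0.R0=0 P2.R0=1 P2.R1=0
P0.R0=0 P2.R0=1 P2.R1=1
P0.R0=0 P2.R0=2 P2.R1=1
P0.R0=1 P2.R0=0 P2.R1=0
P0.R0=1 P2.R0=0 P2.R1=1
P0.R0=1 P2.R0=1 P2.R1=0
P0.R0=1 P2.R0=1 P2.R1=1
P0.R0=1 P2.R0=2 P2.R1=1

outcome vector order: (P0.R0,P2.R0,P2.R1)
|SC outcomes| = 10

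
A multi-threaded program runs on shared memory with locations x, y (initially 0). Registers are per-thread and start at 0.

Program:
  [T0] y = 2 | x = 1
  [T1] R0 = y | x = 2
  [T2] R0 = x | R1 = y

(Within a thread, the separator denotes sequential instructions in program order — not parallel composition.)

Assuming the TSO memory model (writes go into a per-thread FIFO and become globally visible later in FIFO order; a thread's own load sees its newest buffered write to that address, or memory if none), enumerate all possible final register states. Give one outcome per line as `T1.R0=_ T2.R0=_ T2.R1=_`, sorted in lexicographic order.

outcome vector order: (T1.R0,T2.R0,T2.R1)
|TSO outcomes| = 9

T1.R0=0 T2.R0=0 T2.R1=0
T1.R0=0 T2.R0=0 T2.R1=2
T1.R0=0 T2.R0=1 T2.R1=2
T1.R0=0 T2.R0=2 T2.R1=0
T1.R0=0 T2.R0=2 T2.R1=2
T1.R0=2 T2.R0=0 T2.R1=0
T1.R0=2 T2.R0=0 T2.R1=2
T1.R0=2 T2.R0=1 T2.R1=2
T1.R0=2 T2.R0=2 T2.R1=2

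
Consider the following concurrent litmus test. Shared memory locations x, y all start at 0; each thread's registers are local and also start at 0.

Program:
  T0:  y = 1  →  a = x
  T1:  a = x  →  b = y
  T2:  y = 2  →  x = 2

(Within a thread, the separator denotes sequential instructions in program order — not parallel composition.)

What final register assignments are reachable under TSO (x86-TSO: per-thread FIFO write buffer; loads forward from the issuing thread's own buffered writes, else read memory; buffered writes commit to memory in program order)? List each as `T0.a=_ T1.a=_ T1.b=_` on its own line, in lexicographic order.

outcome vector order: (T0.a,T1.a,T1.b)
|TSO outcomes| = 10

T0.a=0 T1.a=0 T1.b=0
T0.a=0 T1.a=0 T1.b=1
T0.a=0 T1.a=0 T1.b=2
T0.a=0 T1.a=2 T1.b=1
T0.a=0 T1.a=2 T1.b=2
T0.a=2 T1.a=0 T1.b=0
T0.a=2 T1.a=0 T1.b=1
T0.a=2 T1.a=0 T1.b=2
T0.a=2 T1.a=2 T1.b=1
T0.a=2 T1.a=2 T1.b=2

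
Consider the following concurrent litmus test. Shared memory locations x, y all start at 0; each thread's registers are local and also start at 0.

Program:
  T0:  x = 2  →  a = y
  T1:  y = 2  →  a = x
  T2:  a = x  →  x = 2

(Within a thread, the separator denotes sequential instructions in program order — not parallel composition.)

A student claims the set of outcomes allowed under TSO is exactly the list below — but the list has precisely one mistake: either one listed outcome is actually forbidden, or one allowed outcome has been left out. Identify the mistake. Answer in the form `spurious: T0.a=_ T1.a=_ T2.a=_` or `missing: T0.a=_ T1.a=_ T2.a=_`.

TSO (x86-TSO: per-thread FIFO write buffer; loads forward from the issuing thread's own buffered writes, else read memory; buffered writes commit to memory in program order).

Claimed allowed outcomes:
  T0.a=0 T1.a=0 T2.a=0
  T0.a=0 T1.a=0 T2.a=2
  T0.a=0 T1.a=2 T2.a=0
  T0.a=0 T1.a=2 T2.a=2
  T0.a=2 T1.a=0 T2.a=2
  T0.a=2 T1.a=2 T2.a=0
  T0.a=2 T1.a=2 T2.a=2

missing: T0.a=2 T1.a=0 T2.a=0

outcome vector order: (T0.a,T1.a,T2.a)
[TSO] allowed = {<0 0 0>; <0 0 2>; <0 2 0>; <0 2 2>; <2 0 0>; <2 0 2>; <2 2 0>; <2 2 2>}
TSO∖claimed = {<2 0 0>}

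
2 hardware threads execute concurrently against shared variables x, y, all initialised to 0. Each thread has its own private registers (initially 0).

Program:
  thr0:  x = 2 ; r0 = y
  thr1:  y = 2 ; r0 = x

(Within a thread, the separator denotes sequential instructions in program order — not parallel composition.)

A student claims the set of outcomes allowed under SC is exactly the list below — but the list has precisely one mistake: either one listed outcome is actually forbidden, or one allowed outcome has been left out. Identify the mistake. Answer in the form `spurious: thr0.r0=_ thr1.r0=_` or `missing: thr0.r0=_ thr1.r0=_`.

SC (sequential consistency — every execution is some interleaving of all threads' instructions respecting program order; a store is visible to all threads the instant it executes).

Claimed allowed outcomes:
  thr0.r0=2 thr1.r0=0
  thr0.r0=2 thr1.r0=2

outcome vector order: (thr0.r0,thr1.r0)
SC (3): <0 2> <2 0> <2 2>
SC∖claimed = {<0 2>}

missing: thr0.r0=0 thr1.r0=2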